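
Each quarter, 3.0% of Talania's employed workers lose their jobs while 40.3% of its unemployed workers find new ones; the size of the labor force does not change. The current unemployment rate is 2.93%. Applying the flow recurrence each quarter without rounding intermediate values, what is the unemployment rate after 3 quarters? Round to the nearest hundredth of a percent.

With a fixed labor force, u_{t+1} = u_t + s·(1−u_t) − f·u_t = u_t·(1−s−f) + s.
Here 1−s−f = 0.567 and s = 0.030.
u_1 = 0.029300 × 0.567 + 0.030 = 0.046613.
u_2 = 0.046613 × 0.567 + 0.030 = 0.056430.
u_3 = 0.056430 × 0.567 + 0.030 = 0.061996.

Unemployment rate after three quarters ≈ 6.20%.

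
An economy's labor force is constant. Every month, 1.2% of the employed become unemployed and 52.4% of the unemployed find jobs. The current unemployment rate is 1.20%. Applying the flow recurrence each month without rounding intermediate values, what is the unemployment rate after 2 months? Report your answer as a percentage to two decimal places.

With a fixed labor force, u_{t+1} = u_t + s·(1−u_t) − f·u_t = u_t·(1−s−f) + s.
Here 1−s−f = 0.464 and s = 0.012.
u_1 = 0.012000 × 0.464 + 0.012 = 0.017568.
u_2 = 0.017568 × 0.464 + 0.012 = 0.020152.

Unemployment rate after two months ≈ 2.02%.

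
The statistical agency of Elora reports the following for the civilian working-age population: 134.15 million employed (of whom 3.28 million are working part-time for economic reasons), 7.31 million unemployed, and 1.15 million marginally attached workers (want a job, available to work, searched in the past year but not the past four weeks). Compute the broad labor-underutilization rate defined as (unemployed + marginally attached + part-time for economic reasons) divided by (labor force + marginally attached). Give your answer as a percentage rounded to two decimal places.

Broad underutilization rate ≈ 8.23%.

Labor force = 134.15 + 7.31 = 141.46 million.
Numerator = 7.31 + 1.15 + 3.28 = 11.74 million.
Denominator = 141.46 + 1.15 = 142.61 million.
Broad rate = 11.74 / 142.61 = 8.23%.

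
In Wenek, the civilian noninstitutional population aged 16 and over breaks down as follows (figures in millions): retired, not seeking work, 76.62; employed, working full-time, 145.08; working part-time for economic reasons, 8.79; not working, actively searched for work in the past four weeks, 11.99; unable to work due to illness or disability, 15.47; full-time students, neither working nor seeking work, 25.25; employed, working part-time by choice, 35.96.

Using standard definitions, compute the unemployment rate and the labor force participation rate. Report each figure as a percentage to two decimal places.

Employed = 145.08 + 8.79 + 35.96 = 189.83 million (anyone who worked, including part-time for economic reasons, counts as employed).
Unemployed = 11.99 million.
Labor force = 189.83 + 11.99 = 201.82 million.
Not in labor force = 76.62 + 15.47 + 25.25 = 117.34 million (those not working and not actively searching are outside the labor force).
Civilian working-age population = 201.82 + 117.34 = 319.16 million.
Unemployment rate = 11.99 / 201.82 = 5.94%.
Labor force participation rate = 201.82 / 319.16 = 63.23%.

Unemployment rate ≈ 5.94%; labor force participation rate ≈ 63.23%.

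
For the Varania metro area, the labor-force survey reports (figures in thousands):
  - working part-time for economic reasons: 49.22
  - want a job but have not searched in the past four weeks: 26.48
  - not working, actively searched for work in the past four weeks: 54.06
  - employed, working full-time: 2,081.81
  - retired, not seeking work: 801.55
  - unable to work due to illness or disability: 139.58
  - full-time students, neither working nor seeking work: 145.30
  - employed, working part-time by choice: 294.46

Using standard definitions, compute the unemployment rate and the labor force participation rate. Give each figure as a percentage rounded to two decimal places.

Unemployment rate ≈ 2.18%; labor force participation rate ≈ 69.02%.

Employed = 49.22 + 2,081.81 + 294.46 = 2,425.49 thousand (anyone who worked, including part-time for economic reasons, counts as employed).
Unemployed = 54.06 thousand.
Labor force = 2,425.49 + 54.06 = 2,479.55 thousand.
Not in labor force = 26.48 + 801.55 + 139.58 + 145.30 = 1,112.91 thousand (those not working and not actively searching are outside the labor force — including those who want a job but have given up searching).
Civilian working-age population = 2,479.55 + 1,112.91 = 3,592.46 thousand.
Unemployment rate = 54.06 / 2,479.55 = 2.18%.
Labor force participation rate = 2,479.55 / 3,592.46 = 69.02%.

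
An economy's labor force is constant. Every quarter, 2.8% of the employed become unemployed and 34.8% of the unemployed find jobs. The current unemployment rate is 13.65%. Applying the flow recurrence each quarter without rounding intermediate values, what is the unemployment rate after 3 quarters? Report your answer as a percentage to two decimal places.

With a fixed labor force, u_{t+1} = u_t + s·(1−u_t) − f·u_t = u_t·(1−s−f) + s.
Here 1−s−f = 0.624 and s = 0.028.
u_1 = 0.136500 × 0.624 + 0.028 = 0.113176.
u_2 = 0.113176 × 0.624 + 0.028 = 0.098622.
u_3 = 0.098622 × 0.624 + 0.028 = 0.089540.

Unemployment rate after three quarters ≈ 8.95%.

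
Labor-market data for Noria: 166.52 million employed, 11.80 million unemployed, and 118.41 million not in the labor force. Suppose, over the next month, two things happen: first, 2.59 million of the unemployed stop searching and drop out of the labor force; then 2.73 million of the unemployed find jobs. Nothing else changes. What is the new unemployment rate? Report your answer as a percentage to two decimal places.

New unemployment rate ≈ 3.69%.

Initially, labor force = 166.52 + 11.80 = 178.32 million, so u = 11.80/178.32 = 6.62%.
After the first change, unemployed and labor force both fall by 2.59 → E = 166.52, U = 9.21, labor force = 175.73 million.
After the second change, unemployed falls and employed rises by 2.73; labor force unchanged → E = 169.25, U = 6.48, labor force = 175.73 million.
New unemployment rate = 6.48 / 175.73 = 3.69%.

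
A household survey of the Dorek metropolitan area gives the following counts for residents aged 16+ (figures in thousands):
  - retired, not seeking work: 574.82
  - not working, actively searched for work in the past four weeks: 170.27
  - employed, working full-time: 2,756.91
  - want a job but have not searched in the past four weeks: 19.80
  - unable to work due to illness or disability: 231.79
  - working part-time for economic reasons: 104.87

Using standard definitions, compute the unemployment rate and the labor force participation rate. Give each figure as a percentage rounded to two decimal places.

Employed = 2,756.91 + 104.87 = 2,861.78 thousand (anyone who worked, including part-time for economic reasons, counts as employed).
Unemployed = 170.27 thousand.
Labor force = 2,861.78 + 170.27 = 3,032.05 thousand.
Not in labor force = 574.82 + 19.80 + 231.79 = 826.41 thousand (those not working and not actively searching are outside the labor force — including those who want a job but have given up searching).
Civilian working-age population = 3,032.05 + 826.41 = 3,858.46 thousand.
Unemployment rate = 170.27 / 3,032.05 = 5.62%.
Labor force participation rate = 3,032.05 / 3,858.46 = 78.58%.

Unemployment rate ≈ 5.62%; labor force participation rate ≈ 78.58%.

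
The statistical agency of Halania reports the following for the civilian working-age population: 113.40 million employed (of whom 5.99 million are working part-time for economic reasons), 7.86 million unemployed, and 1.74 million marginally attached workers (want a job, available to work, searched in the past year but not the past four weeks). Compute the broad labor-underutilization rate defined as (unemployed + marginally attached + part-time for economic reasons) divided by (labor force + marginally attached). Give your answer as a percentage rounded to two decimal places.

Labor force = 113.40 + 7.86 = 121.26 million.
Numerator = 7.86 + 1.74 + 5.99 = 15.59 million.
Denominator = 121.26 + 1.74 = 123.00 million.
Broad rate = 15.59 / 123.00 = 12.67%.

Broad underutilization rate ≈ 12.67%.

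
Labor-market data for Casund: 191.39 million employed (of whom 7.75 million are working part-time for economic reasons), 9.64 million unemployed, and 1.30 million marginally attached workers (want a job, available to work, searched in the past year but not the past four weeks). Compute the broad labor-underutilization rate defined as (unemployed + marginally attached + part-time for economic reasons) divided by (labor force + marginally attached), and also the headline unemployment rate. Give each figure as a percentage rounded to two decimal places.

Broad underutilization rate ≈ 9.24%; headline unemployment rate ≈ 4.80%.

Labor force = 191.39 + 9.64 = 201.03 million.
Numerator = 9.64 + 1.30 + 7.75 = 18.69 million.
Denominator = 201.03 + 1.30 = 202.33 million.
Broad rate = 18.69 / 202.33 = 9.24%.
Headline unemployment rate = 9.64 / 201.03 = 4.80%.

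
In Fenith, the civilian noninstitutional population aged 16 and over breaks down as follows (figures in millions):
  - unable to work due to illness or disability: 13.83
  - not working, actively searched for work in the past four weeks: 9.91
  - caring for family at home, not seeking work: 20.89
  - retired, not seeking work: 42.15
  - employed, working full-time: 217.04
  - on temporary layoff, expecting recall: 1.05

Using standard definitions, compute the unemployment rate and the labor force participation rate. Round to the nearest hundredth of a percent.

Employed = 217.04 million.
Unemployed = 9.91 + 1.05 = 10.96 million (jobless and actively searching, or on temporary layoff).
Labor force = 217.04 + 10.96 = 228.00 million.
Not in labor force = 13.83 + 20.89 + 42.15 = 76.87 million (those not working and not actively searching are outside the labor force).
Civilian working-age population = 228.00 + 76.87 = 304.87 million.
Unemployment rate = 10.96 / 228.00 = 4.81%.
Labor force participation rate = 228.00 / 304.87 = 74.79%.

Unemployment rate ≈ 4.81%; labor force participation rate ≈ 74.79%.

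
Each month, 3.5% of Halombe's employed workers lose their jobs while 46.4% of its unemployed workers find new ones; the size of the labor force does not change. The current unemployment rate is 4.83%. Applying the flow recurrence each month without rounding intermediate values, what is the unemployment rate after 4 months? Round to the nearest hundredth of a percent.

Unemployment rate after four months ≈ 6.88%.

With a fixed labor force, u_{t+1} = u_t + s·(1−u_t) − f·u_t = u_t·(1−s−f) + s.
Here 1−s−f = 0.501 and s = 0.035.
u_1 = 0.048300 × 0.501 + 0.035 = 0.059198.
u_2 = 0.059198 × 0.501 + 0.035 = 0.064658.
u_3 = 0.064658 × 0.501 + 0.035 = 0.067394.
u_4 = 0.067394 × 0.501 + 0.035 = 0.068764.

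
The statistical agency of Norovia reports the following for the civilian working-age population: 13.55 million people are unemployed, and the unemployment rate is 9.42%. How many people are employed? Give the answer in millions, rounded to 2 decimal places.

Labor force = U / u = 13.55 / 0.0942 ≈ 143.84 million.
Employed = labor force − unemployed = 143.84 − 13.55 = 130.29 million.

About 130.29 million are employed.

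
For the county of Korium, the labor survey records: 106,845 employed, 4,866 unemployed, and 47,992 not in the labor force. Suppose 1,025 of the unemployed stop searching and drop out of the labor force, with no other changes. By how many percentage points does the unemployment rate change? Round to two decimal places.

The unemployment rate changes by −0.89 percentage points.

Initially, labor force = 106,845 + 4,866 = 111,711, so u = 4,866/111,711 = 4.36%.
After the change, unemployed and labor force both fall by 1,025 → E = 106,845, U = 3,841, labor force = 110,686.
New unemployment rate = 3,841 / 110,686 = 3.47%.
Change = 3.47% − 4.36% = −0.89 percentage points.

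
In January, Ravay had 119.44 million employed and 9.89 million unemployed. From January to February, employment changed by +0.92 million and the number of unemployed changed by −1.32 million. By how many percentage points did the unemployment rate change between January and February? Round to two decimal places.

January: labor force = 119.44 + 9.89 = 129.33; u = 9.89/129.33 = 7.65%.
February: labor force = 120.36 + 8.57 = 128.93; u = 8.57/128.93 = 6.65%.
Change = 6.65% − 7.65% = −1.00 pp.

The unemployment rate changed by −1.00 percentage points.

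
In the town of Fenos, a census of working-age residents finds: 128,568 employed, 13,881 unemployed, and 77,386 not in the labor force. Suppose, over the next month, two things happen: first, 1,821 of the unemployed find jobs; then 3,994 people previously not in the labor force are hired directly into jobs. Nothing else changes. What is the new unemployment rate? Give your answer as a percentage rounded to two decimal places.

Initially, labor force = 128,568 + 13,881 = 142,449, so u = 13,881/142,449 = 9.74%.
After the first change, unemployed falls and employed rises by 1,821; labor force unchanged → E = 130,389, U = 12,060, labor force = 142,449.
After the second change, employed and labor force both rise by 3,994; unemployed unchanged → E = 134,383, U = 12,060, labor force = 146,443.
New unemployment rate = 12,060 / 146,443 = 8.24%.

New unemployment rate ≈ 8.24%.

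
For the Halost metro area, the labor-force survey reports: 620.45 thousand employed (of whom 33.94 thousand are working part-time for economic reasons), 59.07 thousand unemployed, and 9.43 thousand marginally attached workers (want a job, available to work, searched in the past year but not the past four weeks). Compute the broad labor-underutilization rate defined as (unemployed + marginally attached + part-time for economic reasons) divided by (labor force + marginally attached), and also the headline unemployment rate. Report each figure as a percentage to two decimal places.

Broad underutilization rate ≈ 14.87%; headline unemployment rate ≈ 8.69%.

Labor force = 620.45 + 59.07 = 679.52 thousand.
Numerator = 59.07 + 9.43 + 33.94 = 102.44 thousand.
Denominator = 679.52 + 9.43 = 688.95 thousand.
Broad rate = 102.44 / 688.95 = 14.87%.
Headline unemployment rate = 59.07 / 679.52 = 8.69%.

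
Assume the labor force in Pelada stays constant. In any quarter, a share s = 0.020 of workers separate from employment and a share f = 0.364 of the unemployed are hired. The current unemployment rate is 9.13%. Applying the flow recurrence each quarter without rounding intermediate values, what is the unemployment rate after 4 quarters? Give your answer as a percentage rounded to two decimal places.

With a fixed labor force, u_{t+1} = u_t + s·(1−u_t) − f·u_t = u_t·(1−s−f) + s.
Here 1−s−f = 0.616 and s = 0.020.
u_1 = 0.091300 × 0.616 + 0.020 = 0.076241.
u_2 = 0.076241 × 0.616 + 0.020 = 0.066964.
u_3 = 0.066964 × 0.616 + 0.020 = 0.061250.
u_4 = 0.061250 × 0.616 + 0.020 = 0.057730.

Unemployment rate after four quarters ≈ 5.77%.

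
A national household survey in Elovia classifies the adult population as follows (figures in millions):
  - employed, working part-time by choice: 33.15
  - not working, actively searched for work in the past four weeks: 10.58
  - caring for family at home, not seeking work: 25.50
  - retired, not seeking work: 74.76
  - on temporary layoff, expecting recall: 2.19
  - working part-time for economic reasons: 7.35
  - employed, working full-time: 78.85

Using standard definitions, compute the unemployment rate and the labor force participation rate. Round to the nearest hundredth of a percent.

Employed = 33.15 + 7.35 + 78.85 = 119.35 million (anyone who worked, including part-time for economic reasons, counts as employed).
Unemployed = 10.58 + 2.19 = 12.77 million (jobless and actively searching, or on temporary layoff).
Labor force = 119.35 + 12.77 = 132.12 million.
Not in labor force = 25.50 + 74.76 = 100.26 million (those not working and not actively searching are outside the labor force).
Civilian working-age population = 132.12 + 100.26 = 232.38 million.
Unemployment rate = 12.77 / 132.12 = 9.67%.
Labor force participation rate = 132.12 / 232.38 = 56.86%.

Unemployment rate ≈ 9.67%; labor force participation rate ≈ 56.86%.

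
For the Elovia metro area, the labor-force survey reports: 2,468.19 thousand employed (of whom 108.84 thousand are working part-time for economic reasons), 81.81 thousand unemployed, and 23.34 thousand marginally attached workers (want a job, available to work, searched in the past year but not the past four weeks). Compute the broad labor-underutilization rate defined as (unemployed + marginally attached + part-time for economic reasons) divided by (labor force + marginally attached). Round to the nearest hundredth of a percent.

Labor force = 2,468.19 + 81.81 = 2,550.00 thousand.
Numerator = 81.81 + 23.34 + 108.84 = 213.99 thousand.
Denominator = 2,550.00 + 23.34 = 2,573.34 thousand.
Broad rate = 213.99 / 2,573.34 = 8.32%.

Broad underutilization rate ≈ 8.32%.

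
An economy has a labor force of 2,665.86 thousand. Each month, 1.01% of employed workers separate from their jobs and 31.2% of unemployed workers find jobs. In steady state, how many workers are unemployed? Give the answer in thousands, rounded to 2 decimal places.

About 83.59 thousand are unemployed in steady state.

Steady-state unemployment rate u* = s/(s+f) = 1.01/(1.01+31.2) = 0.031357.
Unemployed = u* × labor force = 0.031357 × 2,665.86 ≈ 83.59 thousand.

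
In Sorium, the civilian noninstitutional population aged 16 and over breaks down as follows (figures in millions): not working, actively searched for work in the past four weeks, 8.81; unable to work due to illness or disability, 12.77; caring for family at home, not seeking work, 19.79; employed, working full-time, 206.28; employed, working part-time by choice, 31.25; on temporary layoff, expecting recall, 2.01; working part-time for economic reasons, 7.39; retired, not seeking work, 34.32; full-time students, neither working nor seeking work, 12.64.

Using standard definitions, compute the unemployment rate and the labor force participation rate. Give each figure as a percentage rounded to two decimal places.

Unemployment rate ≈ 4.23%; labor force participation rate ≈ 76.28%.

Employed = 206.28 + 31.25 + 7.39 = 244.92 million (anyone who worked, including part-time for economic reasons, counts as employed).
Unemployed = 8.81 + 2.01 = 10.82 million (jobless and actively searching, or on temporary layoff).
Labor force = 244.92 + 10.82 = 255.74 million.
Not in labor force = 12.77 + 19.79 + 34.32 + 12.64 = 79.52 million (those not working and not actively searching are outside the labor force).
Civilian working-age population = 255.74 + 79.52 = 335.26 million.
Unemployment rate = 10.82 / 255.74 = 4.23%.
Labor force participation rate = 255.74 / 335.26 = 76.28%.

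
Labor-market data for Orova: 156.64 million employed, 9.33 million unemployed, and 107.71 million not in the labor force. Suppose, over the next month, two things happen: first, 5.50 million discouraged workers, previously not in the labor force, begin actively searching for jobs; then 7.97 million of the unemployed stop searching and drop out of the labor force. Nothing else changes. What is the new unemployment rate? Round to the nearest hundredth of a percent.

Initially, labor force = 156.64 + 9.33 = 165.97 million, so u = 9.33/165.97 = 5.62%.
After the first change, unemployed and labor force both rise by 5.50 → E = 156.64, U = 14.83, labor force = 171.47 million.
After the second change, unemployed and labor force both fall by 7.97 → E = 156.64, U = 6.86, labor force = 163.50 million.
New unemployment rate = 6.86 / 163.50 = 4.20%.

New unemployment rate ≈ 4.20%.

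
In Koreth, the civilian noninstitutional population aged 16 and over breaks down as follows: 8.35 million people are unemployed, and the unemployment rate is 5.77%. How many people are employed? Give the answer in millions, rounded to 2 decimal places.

About 136.36 million are employed.

Labor force = U / u = 8.35 / 0.0577 ≈ 144.71 million.
Employed = labor force − unemployed = 144.71 − 8.35 = 136.36 million.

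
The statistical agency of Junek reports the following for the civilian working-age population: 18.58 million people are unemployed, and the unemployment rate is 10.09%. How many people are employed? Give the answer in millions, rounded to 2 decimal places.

About 165.56 million are employed.

Labor force = U / u = 18.58 / 0.1009 ≈ 184.14 million.
Employed = labor force − unemployed = 184.14 − 18.58 = 165.56 million.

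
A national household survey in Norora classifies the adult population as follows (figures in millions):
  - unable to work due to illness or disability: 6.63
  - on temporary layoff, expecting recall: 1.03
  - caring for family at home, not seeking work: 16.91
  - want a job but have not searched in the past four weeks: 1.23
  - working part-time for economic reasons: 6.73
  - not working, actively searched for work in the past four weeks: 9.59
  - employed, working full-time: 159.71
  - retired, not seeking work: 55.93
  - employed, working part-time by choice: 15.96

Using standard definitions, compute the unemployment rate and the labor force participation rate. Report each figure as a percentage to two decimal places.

Employed = 6.73 + 159.71 + 15.96 = 182.40 million (anyone who worked, including part-time for economic reasons, counts as employed).
Unemployed = 1.03 + 9.59 = 10.62 million (jobless and actively searching, or on temporary layoff).
Labor force = 182.40 + 10.62 = 193.02 million.
Not in labor force = 6.63 + 16.91 + 1.23 + 55.93 = 80.70 million (those not working and not actively searching are outside the labor force — including those who want a job but have given up searching).
Civilian working-age population = 193.02 + 80.70 = 273.72 million.
Unemployment rate = 10.62 / 193.02 = 5.50%.
Labor force participation rate = 193.02 / 273.72 = 70.52%.

Unemployment rate ≈ 5.50%; labor force participation rate ≈ 70.52%.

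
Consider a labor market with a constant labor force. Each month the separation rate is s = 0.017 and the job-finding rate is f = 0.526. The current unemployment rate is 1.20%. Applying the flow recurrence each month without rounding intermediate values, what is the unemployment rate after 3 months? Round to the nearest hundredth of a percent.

With a fixed labor force, u_{t+1} = u_t + s·(1−u_t) − f·u_t = u_t·(1−s−f) + s.
Here 1−s−f = 0.457 and s = 0.017.
u_1 = 0.012000 × 0.457 + 0.017 = 0.022484.
u_2 = 0.022484 × 0.457 + 0.017 = 0.027275.
u_3 = 0.027275 × 0.457 + 0.017 = 0.029465.

Unemployment rate after three months ≈ 2.95%.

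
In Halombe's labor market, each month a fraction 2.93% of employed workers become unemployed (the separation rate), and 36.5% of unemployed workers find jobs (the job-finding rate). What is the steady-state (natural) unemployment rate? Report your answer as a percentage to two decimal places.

At steady state the flows balance: s·E = f·U, so U/(E+U) = s/(s+f).
u* = 2.93 / (2.93 + 36.5) = 2.93 / 39.43 = 7.43%.

Steady-state unemployment rate ≈ 7.43%.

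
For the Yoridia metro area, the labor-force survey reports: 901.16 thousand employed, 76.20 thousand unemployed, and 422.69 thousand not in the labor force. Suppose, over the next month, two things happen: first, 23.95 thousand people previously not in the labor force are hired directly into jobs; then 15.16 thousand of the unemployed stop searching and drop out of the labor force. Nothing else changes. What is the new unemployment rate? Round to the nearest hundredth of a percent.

Initially, labor force = 901.16 + 76.20 = 977.36 thousand, so u = 76.20/977.36 = 7.80%.
After the first change, employed and labor force both rise by 23.95; unemployed unchanged → E = 925.11, U = 76.20, labor force = 1,001.31 thousand.
After the second change, unemployed and labor force both fall by 15.16 → E = 925.11, U = 61.04, labor force = 986.15 thousand.
New unemployment rate = 61.04 / 986.15 = 6.19%.

New unemployment rate ≈ 6.19%.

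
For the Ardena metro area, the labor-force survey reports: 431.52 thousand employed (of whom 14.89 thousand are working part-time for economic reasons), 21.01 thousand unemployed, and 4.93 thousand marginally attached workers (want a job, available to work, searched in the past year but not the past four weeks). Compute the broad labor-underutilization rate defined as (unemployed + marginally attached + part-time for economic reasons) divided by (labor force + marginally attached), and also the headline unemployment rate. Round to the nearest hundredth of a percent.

Labor force = 431.52 + 21.01 = 452.53 thousand.
Numerator = 21.01 + 4.93 + 14.89 = 40.83 thousand.
Denominator = 452.53 + 4.93 = 457.46 thousand.
Broad rate = 40.83 / 457.46 = 8.93%.
Headline unemployment rate = 21.01 / 452.53 = 4.64%.

Broad underutilization rate ≈ 8.93%; headline unemployment rate ≈ 4.64%.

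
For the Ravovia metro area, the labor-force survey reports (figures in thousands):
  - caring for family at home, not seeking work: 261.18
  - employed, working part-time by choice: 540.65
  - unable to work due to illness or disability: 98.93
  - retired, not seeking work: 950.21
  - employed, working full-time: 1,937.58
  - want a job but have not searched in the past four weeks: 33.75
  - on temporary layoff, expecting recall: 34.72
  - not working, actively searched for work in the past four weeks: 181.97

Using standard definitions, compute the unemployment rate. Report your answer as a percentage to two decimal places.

Employed = 540.65 + 1,937.58 = 2,478.23 thousand.
Unemployed = 34.72 + 181.97 = 216.69 thousand (jobless and actively searching, or on temporary layoff).
Labor force = 2,478.23 + 216.69 = 2,694.92 thousand.
Unemployment rate = 216.69 / 2,694.92 = 8.04%.

Unemployment rate ≈ 8.04%.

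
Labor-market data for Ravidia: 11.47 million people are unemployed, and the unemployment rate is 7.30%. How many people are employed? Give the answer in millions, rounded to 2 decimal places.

Labor force = U / u = 11.47 / 0.0730 ≈ 157.12 million.
Employed = labor force − unemployed = 157.12 − 11.47 = 145.65 million.

About 145.65 million are employed.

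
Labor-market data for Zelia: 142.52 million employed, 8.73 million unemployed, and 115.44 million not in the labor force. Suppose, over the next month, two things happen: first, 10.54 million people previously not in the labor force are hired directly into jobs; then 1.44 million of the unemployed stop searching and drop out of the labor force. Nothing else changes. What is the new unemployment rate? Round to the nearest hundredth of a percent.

New unemployment rate ≈ 4.55%.

Initially, labor force = 142.52 + 8.73 = 151.25 million, so u = 8.73/151.25 = 5.77%.
After the first change, employed and labor force both rise by 10.54; unemployed unchanged → E = 153.06, U = 8.73, labor force = 161.79 million.
After the second change, unemployed and labor force both fall by 1.44 → E = 153.06, U = 7.29, labor force = 160.35 million.
New unemployment rate = 7.29 / 160.35 = 4.55%.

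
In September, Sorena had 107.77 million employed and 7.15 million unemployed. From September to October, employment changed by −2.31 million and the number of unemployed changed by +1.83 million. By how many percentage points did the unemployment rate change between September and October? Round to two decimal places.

September: labor force = 107.77 + 7.15 = 114.92; u = 7.15/114.92 = 6.22%.
October: labor force = 105.46 + 8.98 = 114.44; u = 8.98/114.44 = 7.85%.
Change = 7.85% − 6.22% = +1.63 pp.

The unemployment rate changed by +1.63 percentage points.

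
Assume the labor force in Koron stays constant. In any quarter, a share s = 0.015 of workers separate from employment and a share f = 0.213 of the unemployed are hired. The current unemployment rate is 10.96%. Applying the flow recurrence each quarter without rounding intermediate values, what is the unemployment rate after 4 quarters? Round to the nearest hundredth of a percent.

With a fixed labor force, u_{t+1} = u_t + s·(1−u_t) − f·u_t = u_t·(1−s−f) + s.
Here 1−s−f = 0.772 and s = 0.015.
u_1 = 0.109600 × 0.772 + 0.015 = 0.099611.
u_2 = 0.099611 × 0.772 + 0.015 = 0.091900.
u_3 = 0.091900 × 0.772 + 0.015 = 0.085947.
u_4 = 0.085947 × 0.772 + 0.015 = 0.081351.

Unemployment rate after four quarters ≈ 8.14%.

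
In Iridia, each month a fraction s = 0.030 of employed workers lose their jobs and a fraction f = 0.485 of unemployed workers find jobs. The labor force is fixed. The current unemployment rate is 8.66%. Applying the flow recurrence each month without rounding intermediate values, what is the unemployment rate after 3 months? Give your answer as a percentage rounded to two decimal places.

Unemployment rate after three months ≈ 6.15%.

With a fixed labor force, u_{t+1} = u_t + s·(1−u_t) − f·u_t = u_t·(1−s−f) + s.
Here 1−s−f = 0.485 and s = 0.030.
u_1 = 0.086600 × 0.485 + 0.030 = 0.072001.
u_2 = 0.072001 × 0.485 + 0.030 = 0.064920.
u_3 = 0.064920 × 0.485 + 0.030 = 0.061486.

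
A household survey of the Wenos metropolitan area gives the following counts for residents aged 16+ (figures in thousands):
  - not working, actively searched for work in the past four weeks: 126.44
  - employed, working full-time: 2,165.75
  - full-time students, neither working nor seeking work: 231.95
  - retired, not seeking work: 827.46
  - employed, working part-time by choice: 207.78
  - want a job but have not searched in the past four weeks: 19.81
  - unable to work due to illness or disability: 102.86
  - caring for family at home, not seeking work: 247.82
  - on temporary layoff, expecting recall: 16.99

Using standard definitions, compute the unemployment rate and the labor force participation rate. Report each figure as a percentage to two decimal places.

Unemployment rate ≈ 5.70%; labor force participation rate ≈ 63.77%.

Employed = 2,165.75 + 207.78 = 2,373.53 thousand.
Unemployed = 126.44 + 16.99 = 143.43 thousand (jobless and actively searching, or on temporary layoff).
Labor force = 2,373.53 + 143.43 = 2,516.96 thousand.
Not in labor force = 231.95 + 827.46 + 19.81 + 102.86 + 247.82 = 1,429.90 thousand (those not working and not actively searching are outside the labor force — including those who want a job but have given up searching).
Civilian working-age population = 2,516.96 + 1,429.90 = 3,946.86 thousand.
Unemployment rate = 143.43 / 2,516.96 = 5.70%.
Labor force participation rate = 2,516.96 / 3,946.86 = 63.77%.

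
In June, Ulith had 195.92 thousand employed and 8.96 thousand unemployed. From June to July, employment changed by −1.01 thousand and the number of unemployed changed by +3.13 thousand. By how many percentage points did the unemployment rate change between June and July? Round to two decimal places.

June: labor force = 195.92 + 8.96 = 204.88; u = 8.96/204.88 = 4.37%.
July: labor force = 194.91 + 12.09 = 207.00; u = 12.09/207.00 = 5.84%.
Change = 5.84% − 4.37% = +1.47 pp.

The unemployment rate changed by +1.47 percentage points.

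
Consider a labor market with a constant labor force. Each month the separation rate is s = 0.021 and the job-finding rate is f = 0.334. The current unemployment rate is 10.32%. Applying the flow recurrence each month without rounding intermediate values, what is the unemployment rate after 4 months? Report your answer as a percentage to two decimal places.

Unemployment rate after four months ≈ 6.68%.

With a fixed labor force, u_{t+1} = u_t + s·(1−u_t) − f·u_t = u_t·(1−s−f) + s.
Here 1−s−f = 0.645 and s = 0.021.
u_1 = 0.103200 × 0.645 + 0.021 = 0.087564.
u_2 = 0.087564 × 0.645 + 0.021 = 0.077479.
u_3 = 0.077479 × 0.645 + 0.021 = 0.070974.
u_4 = 0.070974 × 0.645 + 0.021 = 0.066778.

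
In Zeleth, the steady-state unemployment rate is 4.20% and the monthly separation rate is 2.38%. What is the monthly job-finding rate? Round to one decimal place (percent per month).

From u* = s/(s+f): f = s·(1−u)/u.
f = 2.38 × (1 − 0.0420) / 0.0420 = 2.2800 / 0.0420 ≈ 54.3% per month.

Job-finding rate ≈ 54.3% per month.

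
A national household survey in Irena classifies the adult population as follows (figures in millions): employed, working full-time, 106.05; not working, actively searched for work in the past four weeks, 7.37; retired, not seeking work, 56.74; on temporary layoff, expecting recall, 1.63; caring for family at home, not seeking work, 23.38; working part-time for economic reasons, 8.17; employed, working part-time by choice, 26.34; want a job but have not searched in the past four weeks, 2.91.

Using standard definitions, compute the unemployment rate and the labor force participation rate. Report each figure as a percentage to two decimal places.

Unemployment rate ≈ 6.02%; labor force participation rate ≈ 64.30%.

Employed = 106.05 + 8.17 + 26.34 = 140.56 million (anyone who worked, including part-time for economic reasons, counts as employed).
Unemployed = 7.37 + 1.63 = 9.00 million (jobless and actively searching, or on temporary layoff).
Labor force = 140.56 + 9.00 = 149.56 million.
Not in labor force = 56.74 + 23.38 + 2.91 = 83.03 million (those not working and not actively searching are outside the labor force — including those who want a job but have given up searching).
Civilian working-age population = 149.56 + 83.03 = 232.59 million.
Unemployment rate = 9.00 / 149.56 = 6.02%.
Labor force participation rate = 149.56 / 232.59 = 64.30%.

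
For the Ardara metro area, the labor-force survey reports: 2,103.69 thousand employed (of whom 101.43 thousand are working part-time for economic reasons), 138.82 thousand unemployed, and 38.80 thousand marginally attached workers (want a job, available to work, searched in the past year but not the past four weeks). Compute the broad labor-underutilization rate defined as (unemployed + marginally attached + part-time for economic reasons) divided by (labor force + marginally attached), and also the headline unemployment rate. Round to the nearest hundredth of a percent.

Broad underutilization rate ≈ 12.23%; headline unemployment rate ≈ 6.19%.

Labor force = 2,103.69 + 138.82 = 2,242.51 thousand.
Numerator = 138.82 + 38.80 + 101.43 = 279.05 thousand.
Denominator = 2,242.51 + 38.80 = 2,281.31 thousand.
Broad rate = 279.05 / 2,281.31 = 12.23%.
Headline unemployment rate = 138.82 / 2,242.51 = 6.19%.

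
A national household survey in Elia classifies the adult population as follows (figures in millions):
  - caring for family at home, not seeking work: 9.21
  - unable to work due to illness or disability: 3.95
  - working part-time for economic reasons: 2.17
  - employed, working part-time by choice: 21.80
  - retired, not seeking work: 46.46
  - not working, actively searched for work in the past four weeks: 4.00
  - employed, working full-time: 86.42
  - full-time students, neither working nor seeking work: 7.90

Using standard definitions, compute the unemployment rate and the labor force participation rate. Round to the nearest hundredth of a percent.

Employed = 2.17 + 21.80 + 86.42 = 110.39 million (anyone who worked, including part-time for economic reasons, counts as employed).
Unemployed = 4.00 million.
Labor force = 110.39 + 4.00 = 114.39 million.
Not in labor force = 9.21 + 3.95 + 46.46 + 7.90 = 67.52 million (those not working and not actively searching are outside the labor force).
Civilian working-age population = 114.39 + 67.52 = 181.91 million.
Unemployment rate = 4.00 / 114.39 = 3.50%.
Labor force participation rate = 114.39 / 181.91 = 62.88%.

Unemployment rate ≈ 3.50%; labor force participation rate ≈ 62.88%.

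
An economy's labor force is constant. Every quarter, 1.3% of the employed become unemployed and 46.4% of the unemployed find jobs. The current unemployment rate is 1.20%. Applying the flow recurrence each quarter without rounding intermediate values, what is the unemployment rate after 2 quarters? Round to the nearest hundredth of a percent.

Unemployment rate after two quarters ≈ 2.31%.

With a fixed labor force, u_{t+1} = u_t + s·(1−u_t) − f·u_t = u_t·(1−s−f) + s.
Here 1−s−f = 0.523 and s = 0.013.
u_1 = 0.012000 × 0.523 + 0.013 = 0.019276.
u_2 = 0.019276 × 0.523 + 0.013 = 0.023081.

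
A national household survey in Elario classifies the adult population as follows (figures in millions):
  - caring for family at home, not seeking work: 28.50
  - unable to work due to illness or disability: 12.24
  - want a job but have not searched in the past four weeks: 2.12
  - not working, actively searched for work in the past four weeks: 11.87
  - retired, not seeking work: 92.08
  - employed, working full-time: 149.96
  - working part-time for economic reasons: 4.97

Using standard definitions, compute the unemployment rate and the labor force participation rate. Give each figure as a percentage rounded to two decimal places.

Unemployment rate ≈ 7.12%; labor force participation rate ≈ 55.28%.

Employed = 149.96 + 4.97 = 154.93 million (anyone who worked, including part-time for economic reasons, counts as employed).
Unemployed = 11.87 million.
Labor force = 154.93 + 11.87 = 166.80 million.
Not in labor force = 28.50 + 12.24 + 2.12 + 92.08 = 134.94 million (those not working and not actively searching are outside the labor force — including those who want a job but have given up searching).
Civilian working-age population = 166.80 + 134.94 = 301.74 million.
Unemployment rate = 11.87 / 166.80 = 7.12%.
Labor force participation rate = 166.80 / 301.74 = 55.28%.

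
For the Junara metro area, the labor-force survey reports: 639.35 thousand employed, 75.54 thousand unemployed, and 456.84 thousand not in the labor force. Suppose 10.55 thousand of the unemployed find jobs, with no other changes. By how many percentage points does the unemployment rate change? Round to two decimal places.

Initially, labor force = 639.35 + 75.54 = 714.89 thousand, so u = 75.54/714.89 = 10.57%.
After the change, unemployed falls and employed rises by 10.55; labor force unchanged → E = 649.90, U = 64.99, labor force = 714.89 thousand.
New unemployment rate = 64.99 / 714.89 = 9.09%.
Change = 9.09% − 10.57% = −1.48 percentage points.

The unemployment rate changes by −1.48 percentage points.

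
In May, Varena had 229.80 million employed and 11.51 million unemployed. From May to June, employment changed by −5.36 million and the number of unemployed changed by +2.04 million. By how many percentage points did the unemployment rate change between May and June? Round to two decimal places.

The unemployment rate changed by +0.92 percentage points.

May: labor force = 229.80 + 11.51 = 241.31; u = 11.51/241.31 = 4.77%.
June: labor force = 224.44 + 13.55 = 237.99; u = 13.55/237.99 = 5.69%.
Change = 5.69% − 4.77% = +0.92 pp.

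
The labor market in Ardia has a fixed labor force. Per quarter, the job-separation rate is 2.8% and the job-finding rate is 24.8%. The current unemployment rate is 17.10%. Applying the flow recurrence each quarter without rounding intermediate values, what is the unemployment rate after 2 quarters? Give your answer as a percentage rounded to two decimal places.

With a fixed labor force, u_{t+1} = u_t + s·(1−u_t) − f·u_t = u_t·(1−s−f) + s.
Here 1−s−f = 0.724 and s = 0.028.
u_1 = 0.171000 × 0.724 + 0.028 = 0.151804.
u_2 = 0.151804 × 0.724 + 0.028 = 0.137906.

Unemployment rate after two quarters ≈ 13.79%.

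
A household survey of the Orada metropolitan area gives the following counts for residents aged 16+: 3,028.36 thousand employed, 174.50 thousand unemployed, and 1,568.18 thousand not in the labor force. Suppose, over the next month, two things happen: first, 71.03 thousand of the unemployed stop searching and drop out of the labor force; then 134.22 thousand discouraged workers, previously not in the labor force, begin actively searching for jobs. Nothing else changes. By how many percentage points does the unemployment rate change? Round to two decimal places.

The unemployment rate changes by +1.83 percentage points.

Initially, labor force = 3,028.36 + 174.50 = 3,202.86 thousand, so u = 174.50/3,202.86 = 5.45%.
After the first change, unemployed and labor force both fall by 71.03 → E = 3,028.36, U = 103.47, labor force = 3,131.83 thousand.
After the second change, unemployed and labor force both rise by 134.22 → E = 3,028.36, U = 237.69, labor force = 3,266.05 thousand.
New unemployment rate = 237.69 / 3,266.05 = 7.28%.
Change = 7.28% − 5.45% = +1.83 percentage points.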